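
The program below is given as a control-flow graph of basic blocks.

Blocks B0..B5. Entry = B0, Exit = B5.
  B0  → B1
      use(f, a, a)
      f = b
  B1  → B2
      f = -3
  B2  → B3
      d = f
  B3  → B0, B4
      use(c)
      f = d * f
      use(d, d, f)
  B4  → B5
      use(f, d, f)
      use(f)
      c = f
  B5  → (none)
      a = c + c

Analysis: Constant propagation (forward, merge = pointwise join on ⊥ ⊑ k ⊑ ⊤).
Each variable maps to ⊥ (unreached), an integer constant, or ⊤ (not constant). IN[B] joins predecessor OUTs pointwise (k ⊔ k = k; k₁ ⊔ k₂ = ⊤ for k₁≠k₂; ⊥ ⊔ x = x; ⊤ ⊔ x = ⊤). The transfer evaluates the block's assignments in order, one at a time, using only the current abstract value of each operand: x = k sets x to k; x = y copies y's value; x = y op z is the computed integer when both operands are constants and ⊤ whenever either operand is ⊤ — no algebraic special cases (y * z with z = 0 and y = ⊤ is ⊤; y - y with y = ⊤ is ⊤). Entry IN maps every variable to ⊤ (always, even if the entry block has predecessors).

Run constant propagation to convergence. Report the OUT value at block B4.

Answer: {a: ⊤, b: ⊤, c: 9, d: -3, e: ⊤, f: 9}

Trace:
Fixpoint table:
  B0:  IN=(all ⊤)  OUT=(all ⊤)
  B1:  IN=(all ⊤)  OUT={f:-3; rest ⊤}
  B2:  IN={f:-3; rest ⊤}  OUT={d:-3, f:-3; rest ⊤}
  B3:  IN={d:-3, f:-3; rest ⊤}  OUT={d:-3, f:9; rest ⊤}
  B4:  IN={d:-3, f:9; rest ⊤}  OUT={c:9, d:-3, f:9; rest ⊤}
  B5:  IN={c:9, d:-3, f:9; rest ⊤}  OUT={a:18, c:9, d:-3, f:9; rest ⊤}

Merge at B4: IN[B4] = OUT[B3] = {a: ⊤, b: ⊤, c: ⊤, d: -3, e: ⊤, f: 9}
Applying B4's transfer function to that IN value gives OUT[B4] (row B4 above).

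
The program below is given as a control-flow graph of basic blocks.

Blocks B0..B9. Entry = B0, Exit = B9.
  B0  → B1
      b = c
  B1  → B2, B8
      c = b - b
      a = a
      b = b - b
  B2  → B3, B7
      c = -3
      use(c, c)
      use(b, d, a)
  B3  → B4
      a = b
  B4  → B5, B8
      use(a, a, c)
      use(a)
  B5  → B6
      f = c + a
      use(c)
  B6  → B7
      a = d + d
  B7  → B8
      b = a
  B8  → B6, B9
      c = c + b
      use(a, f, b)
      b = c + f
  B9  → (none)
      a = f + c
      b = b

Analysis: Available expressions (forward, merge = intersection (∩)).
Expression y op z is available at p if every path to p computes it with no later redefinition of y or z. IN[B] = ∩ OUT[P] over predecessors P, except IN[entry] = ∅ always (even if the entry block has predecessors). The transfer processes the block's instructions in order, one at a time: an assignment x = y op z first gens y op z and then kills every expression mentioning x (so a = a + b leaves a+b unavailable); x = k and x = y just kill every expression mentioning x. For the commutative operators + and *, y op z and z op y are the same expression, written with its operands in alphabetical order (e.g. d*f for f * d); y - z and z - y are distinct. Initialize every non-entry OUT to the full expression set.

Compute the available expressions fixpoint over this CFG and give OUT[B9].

Per-block solution:
  B0:   IN={}   OUT={}
  B1:   IN={}   OUT={}
  B2:   IN={}   OUT={}
  B3:   IN={}   OUT={}
  B4:   IN={}   OUT={}
  B5:   IN={}   OUT={a+c}
  B6:   IN={}   OUT={d+d}
  B7:   IN={}   OUT={}
  B8:   IN={}   OUT={c+f}
  B9:   IN={c+f}   OUT={c+f}

Merge at B9: IN[B9] = OUT[B8] = {c+f}
Applying B9's transfer function to that IN value gives OUT[B9] (row B9 above).

Answer: {c+f}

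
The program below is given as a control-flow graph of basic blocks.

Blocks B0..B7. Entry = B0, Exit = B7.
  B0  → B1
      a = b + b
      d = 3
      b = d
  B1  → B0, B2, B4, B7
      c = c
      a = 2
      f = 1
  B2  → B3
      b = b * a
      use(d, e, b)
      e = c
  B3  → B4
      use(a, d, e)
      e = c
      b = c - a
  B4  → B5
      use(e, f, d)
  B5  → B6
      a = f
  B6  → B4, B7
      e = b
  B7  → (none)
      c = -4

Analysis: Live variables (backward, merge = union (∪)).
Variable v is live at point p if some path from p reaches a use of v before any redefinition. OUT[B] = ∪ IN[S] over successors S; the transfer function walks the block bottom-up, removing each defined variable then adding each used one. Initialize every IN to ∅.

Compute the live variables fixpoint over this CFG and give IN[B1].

Converged values:
  B0:  IN={b, c, e}  OUT={b, c, d, e}
  B1:  IN={b, c, d, e}  OUT={a, b, c, d, e, f}
  B2:  IN={a, b, c, d, e, f}  OUT={a, c, d, e, f}
  B3:  IN={a, c, d, e, f}  OUT={b, d, e, f}
  B4:  IN={b, d, e, f}  OUT={b, d, f}
  B5:  IN={b, d, f}  OUT={b, d, f}
  B6:  IN={b, d, f}  OUT={b, d, e, f}
  B7:  IN={}  OUT={}

Merge at B1: OUT[B1] = IN[B0] ⊔ IN[B2] ⊔ IN[B4] ⊔ IN[B7] = {a, b, c, d, e, f}
Applying B1's transfer function to that OUT value gives IN[B1] (row B1 above).

Answer: {b, c, d, e}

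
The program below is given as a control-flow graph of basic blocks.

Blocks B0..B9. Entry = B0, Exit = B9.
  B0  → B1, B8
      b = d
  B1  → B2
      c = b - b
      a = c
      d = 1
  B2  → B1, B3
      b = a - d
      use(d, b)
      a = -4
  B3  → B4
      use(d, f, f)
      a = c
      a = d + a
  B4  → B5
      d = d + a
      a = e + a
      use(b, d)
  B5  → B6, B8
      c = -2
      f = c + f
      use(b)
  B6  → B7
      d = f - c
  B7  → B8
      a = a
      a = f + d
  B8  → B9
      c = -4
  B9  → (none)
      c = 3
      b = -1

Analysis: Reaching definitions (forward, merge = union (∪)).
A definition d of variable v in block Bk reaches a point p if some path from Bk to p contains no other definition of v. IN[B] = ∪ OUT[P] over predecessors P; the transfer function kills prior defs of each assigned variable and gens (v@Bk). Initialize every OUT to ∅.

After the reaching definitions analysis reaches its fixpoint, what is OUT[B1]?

Answer: {a@B1, b@B0, b@B2, c@B1, d@B1}

Working:
Fixpoint table:
  B0: | IN={} | OUT={b@B0}
  B1: | IN={a@B2, b@B0, b@B2, c@B1, d@B1} | OUT={a@B1, b@B0, b@B2, c@B1, d@B1}
  B2: | IN={a@B1, b@B0, b@B2, c@B1, d@B1} | OUT={a@B2, b@B2, c@B1, d@B1}
  B3: | IN={a@B2, b@B2, c@B1, d@B1} | OUT={a@B3, b@B2, c@B1, d@B1}
  B4: | IN={a@B3, b@B2, c@B1, d@B1} | OUT={a@B4, b@B2, c@B1, d@B4}
  B5: | IN={a@B4, b@B2, c@B1, d@B4} | OUT={a@B4, b@B2, c@B5, d@B4, f@B5}
  B6: | IN={a@B4, b@B2, c@B5, d@B4, f@B5} | OUT={a@B4, b@B2, c@B5, d@B6, f@B5}
  B7: | IN={a@B4, b@B2, c@B5, d@B6, f@B5} | OUT={a@B7, b@B2, c@B5, d@B6, f@B5}
  B8: | IN={a@B4, a@B7, b@B0, b@B2, c@B5, d@B4, d@B6, f@B5} | OUT={a@B4, a@B7, b@B0, b@B2, c@B8, d@B4, d@B6, f@B5}
  B9: | IN={a@B4, a@B7, b@B0, b@B2, c@B8, d@B4, d@B6, f@B5} | OUT={a@B4, a@B7, b@B9, c@B9, d@B4, d@B6, f@B5}

Merge at B1: IN[B1] = OUT[B0] ⊔ OUT[B2] = {a@B2, b@B0, b@B2, c@B1, d@B1}
Applying B1's transfer function to that IN value gives OUT[B1] (row B1 above).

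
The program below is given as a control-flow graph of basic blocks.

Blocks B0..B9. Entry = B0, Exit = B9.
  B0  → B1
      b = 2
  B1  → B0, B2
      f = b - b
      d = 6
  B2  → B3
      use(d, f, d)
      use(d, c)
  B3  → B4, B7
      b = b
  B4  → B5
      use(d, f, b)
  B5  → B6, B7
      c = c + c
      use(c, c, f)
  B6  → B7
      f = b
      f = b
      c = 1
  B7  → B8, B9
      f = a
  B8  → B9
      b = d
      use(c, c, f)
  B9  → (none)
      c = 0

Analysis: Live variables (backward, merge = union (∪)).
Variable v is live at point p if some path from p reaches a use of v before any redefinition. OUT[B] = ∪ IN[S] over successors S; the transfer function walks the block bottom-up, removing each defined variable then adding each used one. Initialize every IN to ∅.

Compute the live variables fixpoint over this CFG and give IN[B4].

Answer: {a, b, c, d, f}

Working:
Per-block solution:
  B0:  IN={a, c}  OUT={a, b, c}
  B1:  IN={a, b, c}  OUT={a, b, c, d, f}
  B2:  IN={a, b, c, d, f}  OUT={a, b, c, d, f}
  B3:  IN={a, b, c, d, f}  OUT={a, b, c, d, f}
  B4:  IN={a, b, c, d, f}  OUT={a, b, c, d, f}
  B5:  IN={a, b, c, d, f}  OUT={a, b, c, d}
  B6:  IN={a, b, d}  OUT={a, c, d}
  B7:  IN={a, c, d}  OUT={c, d, f}
  B8:  IN={c, d, f}  OUT={}
  B9:  IN={}  OUT={}

Merge at B4: OUT[B4] = IN[B5] = {a, b, c, d, f}
Applying B4's transfer function to that OUT value gives IN[B4] (row B4 above).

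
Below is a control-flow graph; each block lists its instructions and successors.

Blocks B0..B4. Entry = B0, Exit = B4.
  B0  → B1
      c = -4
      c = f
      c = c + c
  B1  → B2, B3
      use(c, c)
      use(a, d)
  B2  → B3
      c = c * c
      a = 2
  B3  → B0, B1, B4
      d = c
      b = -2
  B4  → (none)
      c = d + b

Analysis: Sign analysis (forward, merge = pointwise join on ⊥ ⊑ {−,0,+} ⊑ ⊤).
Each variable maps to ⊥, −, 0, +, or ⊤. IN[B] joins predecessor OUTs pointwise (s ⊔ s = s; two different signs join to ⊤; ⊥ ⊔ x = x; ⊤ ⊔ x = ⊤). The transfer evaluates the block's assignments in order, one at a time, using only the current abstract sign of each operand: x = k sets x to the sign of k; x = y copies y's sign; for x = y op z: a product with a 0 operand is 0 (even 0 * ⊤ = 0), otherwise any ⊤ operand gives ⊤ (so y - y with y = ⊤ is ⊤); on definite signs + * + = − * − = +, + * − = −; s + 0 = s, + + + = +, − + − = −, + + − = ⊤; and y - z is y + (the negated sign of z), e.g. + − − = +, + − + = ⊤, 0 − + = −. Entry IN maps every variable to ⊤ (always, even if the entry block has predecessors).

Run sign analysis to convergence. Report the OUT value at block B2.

Converged values:
  B0: | IN=(all ⊤) | OUT=(all ⊤)
  B1: | IN=(all ⊤) | OUT=(all ⊤)
  B2: | IN=(all ⊤) | OUT={a:+; rest ⊤}
  B3: | IN=(all ⊤) | OUT={b:-; rest ⊤}
  B4: | IN={b:-; rest ⊤} | OUT={b:-; rest ⊤}

Merge at B2: IN[B2] = OUT[B1] = {a: ⊤, b: ⊤, c: ⊤, d: ⊤, e: ⊤, f: ⊤}
Applying B2's transfer function to that IN value gives OUT[B2] (row B2 above).

Answer: {a: +, b: ⊤, c: ⊤, d: ⊤, e: ⊤, f: ⊤}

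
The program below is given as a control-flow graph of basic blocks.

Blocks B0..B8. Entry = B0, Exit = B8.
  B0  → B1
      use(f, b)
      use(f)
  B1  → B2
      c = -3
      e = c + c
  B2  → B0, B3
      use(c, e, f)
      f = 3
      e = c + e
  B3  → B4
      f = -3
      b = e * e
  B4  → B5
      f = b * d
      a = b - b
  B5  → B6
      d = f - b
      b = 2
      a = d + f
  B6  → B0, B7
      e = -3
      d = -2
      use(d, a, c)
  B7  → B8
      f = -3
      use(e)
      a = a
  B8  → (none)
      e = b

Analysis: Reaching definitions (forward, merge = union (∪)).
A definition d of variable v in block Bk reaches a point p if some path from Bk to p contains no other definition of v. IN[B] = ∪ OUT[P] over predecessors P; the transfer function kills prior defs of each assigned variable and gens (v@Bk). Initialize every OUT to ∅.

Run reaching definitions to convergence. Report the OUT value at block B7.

Answer: {a@B7, b@B5, c@B1, d@B6, e@B6, f@B7}

Trace:
Converged values:
  B0:   IN={a@B5, b@B5, c@B1, d@B6, e@B2, e@B6, f@B2, f@B4}   OUT={a@B5, b@B5, c@B1, d@B6, e@B2, e@B6, f@B2, f@B4}
  B1:   IN={a@B5, b@B5, c@B1, d@B6, e@B2, e@B6, f@B2, f@B4}   OUT={a@B5, b@B5, c@B1, d@B6, e@B1, f@B2, f@B4}
  B2:   IN={a@B5, b@B5, c@B1, d@B6, e@B1, f@B2, f@B4}   OUT={a@B5, b@B5, c@B1, d@B6, e@B2, f@B2}
  B3:   IN={a@B5, b@B5, c@B1, d@B6, e@B2, f@B2}   OUT={a@B5, b@B3, c@B1, d@B6, e@B2, f@B3}
  B4:   IN={a@B5, b@B3, c@B1, d@B6, e@B2, f@B3}   OUT={a@B4, b@B3, c@B1, d@B6, e@B2, f@B4}
  B5:   IN={a@B4, b@B3, c@B1, d@B6, e@B2, f@B4}   OUT={a@B5, b@B5, c@B1, d@B5, e@B2, f@B4}
  B6:   IN={a@B5, b@B5, c@B1, d@B5, e@B2, f@B4}   OUT={a@B5, b@B5, c@B1, d@B6, e@B6, f@B4}
  B7:   IN={a@B5, b@B5, c@B1, d@B6, e@B6, f@B4}   OUT={a@B7, b@B5, c@B1, d@B6, e@B6, f@B7}
  B8:   IN={a@B7, b@B5, c@B1, d@B6, e@B6, f@B7}   OUT={a@B7, b@B5, c@B1, d@B6, e@B8, f@B7}

Merge at B7: IN[B7] = OUT[B6] = {a@B5, b@B5, c@B1, d@B6, e@B6, f@B4}
Applying B7's transfer function to that IN value gives OUT[B7] (row B7 above).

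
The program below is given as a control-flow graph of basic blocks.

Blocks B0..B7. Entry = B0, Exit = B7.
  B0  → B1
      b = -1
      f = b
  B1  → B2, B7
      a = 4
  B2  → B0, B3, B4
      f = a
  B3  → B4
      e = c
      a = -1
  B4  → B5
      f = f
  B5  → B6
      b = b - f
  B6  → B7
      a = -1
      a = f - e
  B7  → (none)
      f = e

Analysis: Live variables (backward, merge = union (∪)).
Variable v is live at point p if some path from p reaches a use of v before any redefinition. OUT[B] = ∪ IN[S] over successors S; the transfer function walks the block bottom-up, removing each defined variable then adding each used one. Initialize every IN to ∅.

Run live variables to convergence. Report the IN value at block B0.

Converged values:
  B0:  IN={c, e}  OUT={b, c, e}
  B1:  IN={b, c, e}  OUT={a, b, c, e}
  B2:  IN={a, b, c, e}  OUT={b, c, e, f}
  B3:  IN={b, c, f}  OUT={b, e, f}
  B4:  IN={b, e, f}  OUT={b, e, f}
  B5:  IN={b, e, f}  OUT={e, f}
  B6:  IN={e, f}  OUT={e}
  B7:  IN={e}  OUT={}

Merge at B0: OUT[B0] = IN[B1] = {b, c, e}
Applying B0's transfer function to that OUT value gives IN[B0] (row B0 above).

Answer: {c, e}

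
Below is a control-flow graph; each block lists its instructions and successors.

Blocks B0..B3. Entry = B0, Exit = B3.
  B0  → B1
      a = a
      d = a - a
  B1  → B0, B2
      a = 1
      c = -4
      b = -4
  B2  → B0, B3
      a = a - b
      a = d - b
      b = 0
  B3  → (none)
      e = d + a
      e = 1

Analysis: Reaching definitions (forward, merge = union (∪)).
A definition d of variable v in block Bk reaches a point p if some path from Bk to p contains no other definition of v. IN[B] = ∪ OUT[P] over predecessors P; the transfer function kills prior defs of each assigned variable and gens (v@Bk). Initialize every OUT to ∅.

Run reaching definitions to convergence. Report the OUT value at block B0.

Per-block solution:
  B0:   IN={a@B1, a@B2, b@B1, b@B2, c@B1, d@B0}   OUT={a@B0, b@B1, b@B2, c@B1, d@B0}
  B1:   IN={a@B0, b@B1, b@B2, c@B1, d@B0}   OUT={a@B1, b@B1, c@B1, d@B0}
  B2:   IN={a@B1, b@B1, c@B1, d@B0}   OUT={a@B2, b@B2, c@B1, d@B0}
  B3:   IN={a@B2, b@B2, c@B1, d@B0}   OUT={a@B2, b@B2, c@B1, d@B0, e@B3}

Merge at B0 (entry node, so the boundary value {} is joined with the incoming edge(s)): IN[B0] = {} ⊔ OUT[B1] ⊔ OUT[B2] = {a@B1, a@B2, b@B1, b@B2, c@B1, d@B0}
Applying B0's transfer function to that IN value gives OUT[B0] (row B0 above).

Answer: {a@B0, b@B1, b@B2, c@B1, d@B0}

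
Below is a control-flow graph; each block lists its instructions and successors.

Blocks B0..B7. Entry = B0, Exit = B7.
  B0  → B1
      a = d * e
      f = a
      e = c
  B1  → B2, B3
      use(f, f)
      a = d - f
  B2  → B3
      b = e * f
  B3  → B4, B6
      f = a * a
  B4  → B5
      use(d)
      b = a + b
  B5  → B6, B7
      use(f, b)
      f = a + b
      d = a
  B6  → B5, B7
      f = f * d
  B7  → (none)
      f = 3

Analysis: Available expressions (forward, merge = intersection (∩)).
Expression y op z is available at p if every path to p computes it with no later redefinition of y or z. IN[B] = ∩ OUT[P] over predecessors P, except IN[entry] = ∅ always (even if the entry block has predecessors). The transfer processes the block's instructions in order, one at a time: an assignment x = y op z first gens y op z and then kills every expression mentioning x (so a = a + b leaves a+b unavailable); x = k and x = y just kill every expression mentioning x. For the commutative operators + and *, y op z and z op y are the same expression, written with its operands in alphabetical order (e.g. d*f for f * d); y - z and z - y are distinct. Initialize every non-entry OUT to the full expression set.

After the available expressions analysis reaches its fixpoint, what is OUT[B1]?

Answer: {d-f}

Working:
Fixpoint table:
  B0: | IN={} | OUT={}
  B1: | IN={} | OUT={d-f}
  B2: | IN={d-f} | OUT={d-f, e*f}
  B3: | IN={d-f} | OUT={a*a}
  B4: | IN={a*a} | OUT={a*a}
  B5: | IN={a*a} | OUT={a*a, a+b}
  B6: | IN={a*a} | OUT={a*a}
  B7: | IN={a*a} | OUT={a*a}

Merge at B1: IN[B1] = OUT[B0] = {}
Applying B1's transfer function to that IN value gives OUT[B1] (row B1 above).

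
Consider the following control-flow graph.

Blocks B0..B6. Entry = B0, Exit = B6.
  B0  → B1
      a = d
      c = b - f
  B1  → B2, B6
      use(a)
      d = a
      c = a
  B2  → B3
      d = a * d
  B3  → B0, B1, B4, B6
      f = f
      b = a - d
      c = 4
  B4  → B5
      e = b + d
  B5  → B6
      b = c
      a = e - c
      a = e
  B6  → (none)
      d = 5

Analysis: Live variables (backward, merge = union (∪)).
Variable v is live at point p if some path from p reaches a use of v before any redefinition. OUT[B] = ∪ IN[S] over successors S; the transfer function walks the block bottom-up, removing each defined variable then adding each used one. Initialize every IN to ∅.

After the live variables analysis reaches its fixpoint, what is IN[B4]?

Answer: {b, c, d}

Trace:
Converged values:
  B0:   IN={b, d, f}   OUT={a, f}
  B1:   IN={a, f}   OUT={a, d, f}
  B2:   IN={a, d, f}   OUT={a, d, f}
  B3:   IN={a, d, f}   OUT={a, b, c, d, f}
  B4:   IN={b, c, d}   OUT={c, e}
  B5:   IN={c, e}   OUT={}
  B6:   IN={}   OUT={}

Merge at B4: OUT[B4] = IN[B5] = {c, e}
Applying B4's transfer function to that OUT value gives IN[B4] (row B4 above).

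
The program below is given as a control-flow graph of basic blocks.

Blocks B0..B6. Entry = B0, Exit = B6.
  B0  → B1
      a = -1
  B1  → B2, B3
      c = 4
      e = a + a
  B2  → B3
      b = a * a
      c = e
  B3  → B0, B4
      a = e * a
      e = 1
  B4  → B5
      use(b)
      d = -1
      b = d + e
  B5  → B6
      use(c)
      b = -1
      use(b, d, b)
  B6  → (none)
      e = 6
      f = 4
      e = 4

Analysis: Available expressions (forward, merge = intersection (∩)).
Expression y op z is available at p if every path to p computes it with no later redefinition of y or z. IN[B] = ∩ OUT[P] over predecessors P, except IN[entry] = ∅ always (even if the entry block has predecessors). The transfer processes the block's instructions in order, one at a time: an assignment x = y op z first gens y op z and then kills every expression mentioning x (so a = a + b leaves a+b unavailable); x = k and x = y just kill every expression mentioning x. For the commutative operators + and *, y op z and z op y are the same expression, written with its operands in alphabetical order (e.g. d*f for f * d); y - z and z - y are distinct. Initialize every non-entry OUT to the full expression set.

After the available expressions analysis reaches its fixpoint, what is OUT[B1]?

Answer: {a+a}

Trace:
Fixpoint table:
  B0:   IN={}   OUT={}
  B1:   IN={}   OUT={a+a}
  B2:   IN={a+a}   OUT={a*a, a+a}
  B3:   IN={a+a}   OUT={}
  B4:   IN={}   OUT={d+e}
  B5:   IN={d+e}   OUT={d+e}
  B6:   IN={d+e}   OUT={}

Merge at B1: IN[B1] = OUT[B0] = {}
Applying B1's transfer function to that IN value gives OUT[B1] (row B1 above).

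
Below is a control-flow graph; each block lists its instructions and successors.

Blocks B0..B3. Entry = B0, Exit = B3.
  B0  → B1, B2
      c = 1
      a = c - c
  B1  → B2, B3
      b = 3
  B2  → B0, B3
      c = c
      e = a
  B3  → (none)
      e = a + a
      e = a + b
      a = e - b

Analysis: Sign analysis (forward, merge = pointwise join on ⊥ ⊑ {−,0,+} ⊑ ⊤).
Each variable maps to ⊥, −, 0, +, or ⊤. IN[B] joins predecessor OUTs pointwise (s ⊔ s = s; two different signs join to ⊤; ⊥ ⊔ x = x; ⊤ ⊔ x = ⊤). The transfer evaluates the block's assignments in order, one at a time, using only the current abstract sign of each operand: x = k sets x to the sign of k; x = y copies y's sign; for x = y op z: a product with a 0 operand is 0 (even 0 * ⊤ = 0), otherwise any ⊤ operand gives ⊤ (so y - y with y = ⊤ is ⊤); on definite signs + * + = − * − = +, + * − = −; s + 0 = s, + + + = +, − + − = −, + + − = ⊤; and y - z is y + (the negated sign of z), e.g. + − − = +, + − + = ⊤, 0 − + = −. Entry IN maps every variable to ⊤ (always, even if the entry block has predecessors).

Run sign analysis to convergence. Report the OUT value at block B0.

Converged values:
  B0:  IN=(all ⊤)  OUT={c:+; rest ⊤}
  B1:  IN={c:+; rest ⊤}  OUT={b:+, c:+; rest ⊤}
  B2:  IN={c:+; rest ⊤}  OUT={c:+; rest ⊤}
  B3:  IN={c:+; rest ⊤}  OUT={c:+; rest ⊤}

Merge at B0 (entry node, so the boundary value (all ⊤) is joined with the incoming edge(s)): IN[B0] = (all ⊤) ⊔ OUT[B2] = {a: ⊤, b: ⊤, c: ⊤, d: ⊤, e: ⊤, f: ⊤}
Applying B0's transfer function to that IN value gives OUT[B0] (row B0 above).

Answer: {a: ⊤, b: ⊤, c: +, d: ⊤, e: ⊤, f: ⊤}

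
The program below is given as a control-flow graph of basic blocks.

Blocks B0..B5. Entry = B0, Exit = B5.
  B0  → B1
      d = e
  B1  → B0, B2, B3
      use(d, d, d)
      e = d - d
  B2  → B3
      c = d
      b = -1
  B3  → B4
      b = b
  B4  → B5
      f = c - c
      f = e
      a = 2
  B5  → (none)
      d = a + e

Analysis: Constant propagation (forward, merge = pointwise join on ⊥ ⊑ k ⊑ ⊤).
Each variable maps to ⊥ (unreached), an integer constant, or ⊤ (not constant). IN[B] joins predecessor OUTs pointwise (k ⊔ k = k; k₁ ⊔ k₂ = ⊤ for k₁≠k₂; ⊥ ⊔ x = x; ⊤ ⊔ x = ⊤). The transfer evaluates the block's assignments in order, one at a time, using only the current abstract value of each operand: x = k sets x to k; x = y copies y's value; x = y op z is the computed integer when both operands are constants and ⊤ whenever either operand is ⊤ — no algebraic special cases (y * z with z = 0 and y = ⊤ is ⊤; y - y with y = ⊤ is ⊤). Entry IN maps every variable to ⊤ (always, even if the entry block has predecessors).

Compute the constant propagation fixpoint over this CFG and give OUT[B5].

Fixpoint table:
  B0: | IN=(all ⊤) | OUT=(all ⊤)
  B1: | IN=(all ⊤) | OUT=(all ⊤)
  B2: | IN=(all ⊤) | OUT={b:-1; rest ⊤}
  B3: | IN=(all ⊤) | OUT=(all ⊤)
  B4: | IN=(all ⊤) | OUT={a:2; rest ⊤}
  B5: | IN={a:2; rest ⊤} | OUT={a:2; rest ⊤}

Merge at B5: IN[B5] = OUT[B4] = {a: 2, b: ⊤, c: ⊤, d: ⊤, e: ⊤, f: ⊤}
Applying B5's transfer function to that IN value gives OUT[B5] (row B5 above).

Answer: {a: 2, b: ⊤, c: ⊤, d: ⊤, e: ⊤, f: ⊤}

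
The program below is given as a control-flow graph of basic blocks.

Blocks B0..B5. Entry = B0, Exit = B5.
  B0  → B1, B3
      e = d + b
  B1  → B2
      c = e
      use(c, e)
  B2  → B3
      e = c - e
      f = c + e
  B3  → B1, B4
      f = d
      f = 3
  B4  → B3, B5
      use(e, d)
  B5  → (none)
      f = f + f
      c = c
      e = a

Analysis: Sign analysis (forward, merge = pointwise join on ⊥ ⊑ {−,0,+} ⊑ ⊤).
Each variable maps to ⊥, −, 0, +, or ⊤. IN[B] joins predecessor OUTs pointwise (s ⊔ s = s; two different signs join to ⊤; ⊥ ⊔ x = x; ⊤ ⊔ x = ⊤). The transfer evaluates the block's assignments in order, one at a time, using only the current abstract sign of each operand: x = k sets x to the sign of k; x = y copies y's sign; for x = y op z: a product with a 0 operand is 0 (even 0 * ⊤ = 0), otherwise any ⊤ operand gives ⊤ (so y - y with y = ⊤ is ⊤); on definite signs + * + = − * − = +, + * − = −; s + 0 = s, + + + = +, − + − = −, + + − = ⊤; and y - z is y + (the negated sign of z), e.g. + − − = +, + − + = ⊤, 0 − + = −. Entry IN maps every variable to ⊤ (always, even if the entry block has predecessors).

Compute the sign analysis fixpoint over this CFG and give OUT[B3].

Answer: {a: ⊤, b: ⊤, c: ⊤, d: ⊤, e: ⊤, f: +}

Trace:
Converged values:
  B0:   IN=(all ⊤)   OUT=(all ⊤)
  B1:   IN=(all ⊤)   OUT=(all ⊤)
  B2:   IN=(all ⊤)   OUT=(all ⊤)
  B3:   IN=(all ⊤)   OUT={f:+; rest ⊤}
  B4:   IN={f:+; rest ⊤}   OUT={f:+; rest ⊤}
  B5:   IN={f:+; rest ⊤}   OUT={f:+; rest ⊤}

Merge at B3: IN[B3] = OUT[B0] ⊔ OUT[B2] ⊔ OUT[B4] = {a: ⊤, b: ⊤, c: ⊤, d: ⊤, e: ⊤, f: ⊤}
Applying B3's transfer function to that IN value gives OUT[B3] (row B3 above).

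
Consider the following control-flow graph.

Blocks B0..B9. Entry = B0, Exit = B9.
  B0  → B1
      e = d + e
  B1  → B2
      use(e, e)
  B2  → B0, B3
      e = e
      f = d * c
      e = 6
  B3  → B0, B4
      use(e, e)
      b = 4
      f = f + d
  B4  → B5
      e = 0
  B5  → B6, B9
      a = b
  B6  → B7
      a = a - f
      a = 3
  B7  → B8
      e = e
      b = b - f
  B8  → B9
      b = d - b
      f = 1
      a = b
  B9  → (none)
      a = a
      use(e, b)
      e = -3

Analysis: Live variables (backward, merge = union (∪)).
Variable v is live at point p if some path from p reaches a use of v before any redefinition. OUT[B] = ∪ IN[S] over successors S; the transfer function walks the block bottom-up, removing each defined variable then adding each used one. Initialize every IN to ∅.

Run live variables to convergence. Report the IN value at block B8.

Converged values:
  B0:   IN={c, d, e}   OUT={c, d, e}
  B1:   IN={c, d, e}   OUT={c, d, e}
  B2:   IN={c, d, e}   OUT={c, d, e, f}
  B3:   IN={c, d, e, f}   OUT={b, c, d, e, f}
  B4:   IN={b, d, f}   OUT={b, d, e, f}
  B5:   IN={b, d, e, f}   OUT={a, b, d, e, f}
  B6:   IN={a, b, d, e, f}   OUT={b, d, e, f}
  B7:   IN={b, d, e, f}   OUT={b, d, e}
  B8:   IN={b, d, e}   OUT={a, b, e}
  B9:   IN={a, b, e}   OUT={}

Merge at B8: OUT[B8] = IN[B9] = {a, b, e}
Applying B8's transfer function to that OUT value gives IN[B8] (row B8 above).

Answer: {b, d, e}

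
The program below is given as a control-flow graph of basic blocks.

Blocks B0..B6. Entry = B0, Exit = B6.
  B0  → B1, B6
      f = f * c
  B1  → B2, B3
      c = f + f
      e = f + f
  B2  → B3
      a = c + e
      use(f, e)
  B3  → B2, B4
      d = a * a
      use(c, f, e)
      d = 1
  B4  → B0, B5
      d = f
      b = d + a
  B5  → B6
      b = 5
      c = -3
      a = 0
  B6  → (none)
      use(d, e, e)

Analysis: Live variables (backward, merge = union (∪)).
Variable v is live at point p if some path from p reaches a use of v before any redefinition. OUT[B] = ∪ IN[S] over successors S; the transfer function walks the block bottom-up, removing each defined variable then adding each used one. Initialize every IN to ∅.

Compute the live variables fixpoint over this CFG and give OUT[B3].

Fixpoint table:
  B0: | IN={a, c, d, e, f} | OUT={a, d, e, f}
  B1: | IN={a, f} | OUT={a, c, e, f}
  B2: | IN={c, e, f} | OUT={a, c, e, f}
  B3: | IN={a, c, e, f} | OUT={a, c, e, f}
  B4: | IN={a, c, e, f} | OUT={a, c, d, e, f}
  B5: | IN={d, e} | OUT={d, e}
  B6: | IN={d, e} | OUT={}

Merge at B3: OUT[B3] = IN[B2] ⊔ IN[B4] = {a, c, e, f}

Answer: {a, c, e, f}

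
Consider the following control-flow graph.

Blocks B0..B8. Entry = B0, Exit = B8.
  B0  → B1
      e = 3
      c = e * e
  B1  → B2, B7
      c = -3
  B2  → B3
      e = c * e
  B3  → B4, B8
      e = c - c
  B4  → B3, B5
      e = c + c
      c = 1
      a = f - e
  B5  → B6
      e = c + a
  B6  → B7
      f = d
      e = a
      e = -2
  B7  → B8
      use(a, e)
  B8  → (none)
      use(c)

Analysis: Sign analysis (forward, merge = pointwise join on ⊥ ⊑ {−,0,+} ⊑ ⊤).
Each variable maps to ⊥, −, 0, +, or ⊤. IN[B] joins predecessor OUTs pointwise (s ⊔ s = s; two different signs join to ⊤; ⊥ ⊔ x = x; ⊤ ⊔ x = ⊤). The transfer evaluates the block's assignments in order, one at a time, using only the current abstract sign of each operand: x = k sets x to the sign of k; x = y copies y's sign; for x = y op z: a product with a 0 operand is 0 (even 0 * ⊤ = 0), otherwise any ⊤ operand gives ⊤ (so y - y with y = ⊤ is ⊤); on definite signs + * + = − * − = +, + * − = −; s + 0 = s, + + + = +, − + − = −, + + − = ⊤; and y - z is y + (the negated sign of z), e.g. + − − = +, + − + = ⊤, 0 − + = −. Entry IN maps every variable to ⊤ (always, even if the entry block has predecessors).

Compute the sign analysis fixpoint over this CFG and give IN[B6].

Answer: {a: ⊤, b: ⊤, c: +, d: ⊤, e: ⊤, f: ⊤}

Trace:
Per-block solution:
  B0: | IN=(all ⊤) | OUT={c:+, e:+; rest ⊤}
  B1: | IN={c:+, e:+; rest ⊤} | OUT={c:-, e:+; rest ⊤}
  B2: | IN={c:-, e:+; rest ⊤} | OUT={c:-, e:-; rest ⊤}
  B3: | IN=(all ⊤) | OUT=(all ⊤)
  B4: | IN=(all ⊤) | OUT={c:+; rest ⊤}
  B5: | IN={c:+; rest ⊤} | OUT={c:+; rest ⊤}
  B6: | IN={c:+; rest ⊤} | OUT={c:+, e:-; rest ⊤}
  B7: | IN=(all ⊤) | OUT=(all ⊤)
  B8: | IN=(all ⊤) | OUT=(all ⊤)

Merge at B6: IN[B6] = OUT[B5] = {a: ⊤, b: ⊤, c: +, d: ⊤, e: ⊤, f: ⊤}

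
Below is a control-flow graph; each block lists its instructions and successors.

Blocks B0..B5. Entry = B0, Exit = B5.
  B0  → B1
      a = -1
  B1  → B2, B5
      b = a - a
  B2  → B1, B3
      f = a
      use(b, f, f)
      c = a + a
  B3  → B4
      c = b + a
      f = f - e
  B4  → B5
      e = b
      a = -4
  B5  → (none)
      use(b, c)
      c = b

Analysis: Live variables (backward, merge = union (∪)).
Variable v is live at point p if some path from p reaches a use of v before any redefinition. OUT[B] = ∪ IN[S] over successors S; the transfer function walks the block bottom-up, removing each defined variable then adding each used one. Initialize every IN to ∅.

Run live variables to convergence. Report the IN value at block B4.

Answer: {b, c}

Derivation:
Fixpoint table:
  B0:   IN={c, e}   OUT={a, c, e}
  B1:   IN={a, c, e}   OUT={a, b, c, e}
  B2:   IN={a, b, e}   OUT={a, b, c, e, f}
  B3:   IN={a, b, e, f}   OUT={b, c}
  B4:   IN={b, c}   OUT={b, c}
  B5:   IN={b, c}   OUT={}

Merge at B4: OUT[B4] = IN[B5] = {b, c}
Applying B4's transfer function to that OUT value gives IN[B4] (row B4 above).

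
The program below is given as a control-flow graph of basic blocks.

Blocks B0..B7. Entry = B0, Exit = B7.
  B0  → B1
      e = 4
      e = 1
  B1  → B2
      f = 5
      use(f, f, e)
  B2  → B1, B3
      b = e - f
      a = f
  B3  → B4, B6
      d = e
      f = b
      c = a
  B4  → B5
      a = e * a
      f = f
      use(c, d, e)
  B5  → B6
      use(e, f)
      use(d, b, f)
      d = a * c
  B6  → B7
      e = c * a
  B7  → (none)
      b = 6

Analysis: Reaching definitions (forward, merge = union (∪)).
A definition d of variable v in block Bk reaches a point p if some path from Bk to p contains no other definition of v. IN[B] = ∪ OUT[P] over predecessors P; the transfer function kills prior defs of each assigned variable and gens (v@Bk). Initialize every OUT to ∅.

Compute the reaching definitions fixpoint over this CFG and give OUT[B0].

Answer: {e@B0}

Trace:
Per-block solution:
  B0: | IN={} | OUT={e@B0}
  B1: | IN={a@B2, b@B2, e@B0, f@B1} | OUT={a@B2, b@B2, e@B0, f@B1}
  B2: | IN={a@B2, b@B2, e@B0, f@B1} | OUT={a@B2, b@B2, e@B0, f@B1}
  B3: | IN={a@B2, b@B2, e@B0, f@B1} | OUT={a@B2, b@B2, c@B3, d@B3, e@B0, f@B3}
  B4: | IN={a@B2, b@B2, c@B3, d@B3, e@B0, f@B3} | OUT={a@B4, b@B2, c@B3, d@B3, e@B0, f@B4}
  B5: | IN={a@B4, b@B2, c@B3, d@B3, e@B0, f@B4} | OUT={a@B4, b@B2, c@B3, d@B5, e@B0, f@B4}
  B6: | IN={a@B2, a@B4, b@B2, c@B3, d@B3, d@B5, e@B0, f@B3, f@B4} | OUT={a@B2, a@B4, b@B2, c@B3, d@B3, d@B5, e@B6, f@B3, f@B4}
  B7: | IN={a@B2, a@B4, b@B2, c@B3, d@B3, d@B5, e@B6, f@B3, f@B4} | OUT={a@B2, a@B4, b@B7, c@B3, d@B3, d@B5, e@B6, f@B3, f@B4}

B0 is the boundary node: IN[B0] = {}
Applying B0's transfer function to that IN value gives OUT[B0] (row B0 above).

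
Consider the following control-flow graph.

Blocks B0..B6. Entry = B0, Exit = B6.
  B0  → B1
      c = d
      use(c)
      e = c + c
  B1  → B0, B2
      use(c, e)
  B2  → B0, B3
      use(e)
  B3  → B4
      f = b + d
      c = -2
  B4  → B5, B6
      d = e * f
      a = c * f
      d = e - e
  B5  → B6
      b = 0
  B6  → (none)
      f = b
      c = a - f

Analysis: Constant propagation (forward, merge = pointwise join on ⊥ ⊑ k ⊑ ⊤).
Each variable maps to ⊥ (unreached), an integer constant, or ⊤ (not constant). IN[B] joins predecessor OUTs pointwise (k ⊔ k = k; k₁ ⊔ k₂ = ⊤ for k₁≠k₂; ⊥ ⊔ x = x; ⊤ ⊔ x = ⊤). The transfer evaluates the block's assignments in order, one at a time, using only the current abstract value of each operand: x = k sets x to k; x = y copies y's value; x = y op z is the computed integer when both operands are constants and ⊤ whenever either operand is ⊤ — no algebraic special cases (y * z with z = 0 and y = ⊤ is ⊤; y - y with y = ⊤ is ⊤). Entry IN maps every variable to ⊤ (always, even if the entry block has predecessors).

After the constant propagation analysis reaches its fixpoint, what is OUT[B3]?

Fixpoint table:
  B0: | IN=(all ⊤) | OUT=(all ⊤)
  B1: | IN=(all ⊤) | OUT=(all ⊤)
  B2: | IN=(all ⊤) | OUT=(all ⊤)
  B3: | IN=(all ⊤) | OUT={c:-2; rest ⊤}
  B4: | IN={c:-2; rest ⊤} | OUT={c:-2; rest ⊤}
  B5: | IN={c:-2; rest ⊤} | OUT={b:0, c:-2; rest ⊤}
  B6: | IN={c:-2; rest ⊤} | OUT=(all ⊤)

Merge at B3: IN[B3] = OUT[B2] = {a: ⊤, b: ⊤, c: ⊤, d: ⊤, e: ⊤, f: ⊤}
Applying B3's transfer function to that IN value gives OUT[B3] (row B3 above).

Answer: {a: ⊤, b: ⊤, c: -2, d: ⊤, e: ⊤, f: ⊤}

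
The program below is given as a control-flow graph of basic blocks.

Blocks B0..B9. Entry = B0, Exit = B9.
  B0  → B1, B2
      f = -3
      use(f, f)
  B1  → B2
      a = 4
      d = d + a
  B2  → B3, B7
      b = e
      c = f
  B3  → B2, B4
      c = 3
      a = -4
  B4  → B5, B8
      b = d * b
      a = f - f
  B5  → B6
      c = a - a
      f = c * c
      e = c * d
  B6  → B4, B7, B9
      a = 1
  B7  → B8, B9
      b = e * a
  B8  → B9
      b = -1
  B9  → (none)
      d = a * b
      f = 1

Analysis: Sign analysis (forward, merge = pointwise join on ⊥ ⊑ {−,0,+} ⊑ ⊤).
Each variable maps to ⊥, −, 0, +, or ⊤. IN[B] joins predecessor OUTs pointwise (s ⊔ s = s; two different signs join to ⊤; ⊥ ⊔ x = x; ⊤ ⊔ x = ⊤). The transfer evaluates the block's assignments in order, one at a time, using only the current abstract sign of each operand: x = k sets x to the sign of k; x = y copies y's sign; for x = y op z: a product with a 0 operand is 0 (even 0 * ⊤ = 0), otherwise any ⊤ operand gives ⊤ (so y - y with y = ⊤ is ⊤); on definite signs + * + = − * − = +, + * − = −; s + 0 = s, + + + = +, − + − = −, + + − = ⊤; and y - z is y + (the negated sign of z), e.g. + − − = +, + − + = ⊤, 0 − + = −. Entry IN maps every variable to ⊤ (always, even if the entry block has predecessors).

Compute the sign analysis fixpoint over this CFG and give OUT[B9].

Answer: {a: ⊤, b: ⊤, c: ⊤, d: ⊤, e: ⊤, f: +}

Working:
Converged values:
  B0:   IN=(all ⊤)   OUT={f:-; rest ⊤}
  B1:   IN={f:-; rest ⊤}   OUT={a:+, f:-; rest ⊤}
  B2:   IN={f:-; rest ⊤}   OUT={c:-, f:-; rest ⊤}
  B3:   IN={c:-, f:-; rest ⊤}   OUT={a:-, c:+, f:-; rest ⊤}
  B4:   IN=(all ⊤)   OUT=(all ⊤)
  B5:   IN=(all ⊤)   OUT=(all ⊤)
  B6:   IN=(all ⊤)   OUT={a:+; rest ⊤}
  B7:   IN=(all ⊤)   OUT=(all ⊤)
  B8:   IN=(all ⊤)   OUT={b:-; rest ⊤}
  B9:   IN=(all ⊤)   OUT={f:+; rest ⊤}

Merge at B9: IN[B9] = OUT[B6] ⊔ OUT[B7] ⊔ OUT[B8] = {a: ⊤, b: ⊤, c: ⊤, d: ⊤, e: ⊤, f: ⊤}
Applying B9's transfer function to that IN value gives OUT[B9] (row B9 above).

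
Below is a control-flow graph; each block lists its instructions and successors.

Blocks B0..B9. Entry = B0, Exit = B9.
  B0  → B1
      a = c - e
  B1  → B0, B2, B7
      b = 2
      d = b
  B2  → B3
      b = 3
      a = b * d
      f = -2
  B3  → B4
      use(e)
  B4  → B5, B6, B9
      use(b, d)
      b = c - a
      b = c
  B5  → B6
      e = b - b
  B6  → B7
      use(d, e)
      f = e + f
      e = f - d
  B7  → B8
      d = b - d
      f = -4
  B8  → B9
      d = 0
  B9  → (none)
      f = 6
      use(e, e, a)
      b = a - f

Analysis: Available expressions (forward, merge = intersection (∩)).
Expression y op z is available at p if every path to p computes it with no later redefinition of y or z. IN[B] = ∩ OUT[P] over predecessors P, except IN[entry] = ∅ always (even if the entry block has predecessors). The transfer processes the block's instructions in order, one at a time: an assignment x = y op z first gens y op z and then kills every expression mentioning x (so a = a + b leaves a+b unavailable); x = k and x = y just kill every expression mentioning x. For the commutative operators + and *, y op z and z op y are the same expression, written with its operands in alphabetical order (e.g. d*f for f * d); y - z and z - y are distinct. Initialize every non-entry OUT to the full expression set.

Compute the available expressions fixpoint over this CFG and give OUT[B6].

Per-block solution:
  B0: | IN={} | OUT={c-e}
  B1: | IN={c-e} | OUT={c-e}
  B2: | IN={c-e} | OUT={b*d, c-e}
  B3: | IN={b*d, c-e} | OUT={b*d, c-e}
  B4: | IN={b*d, c-e} | OUT={c-a, c-e}
  B5: | IN={c-a, c-e} | OUT={b-b, c-a}
  B6: | IN={c-a} | OUT={c-a, f-d}
  B7: | IN={} | OUT={}
  B8: | IN={} | OUT={}
  B9: | IN={} | OUT={a-f}

Merge at B6: IN[B6] = OUT[B4] ∩ OUT[B5] = {c-a}
Applying B6's transfer function to that IN value gives OUT[B6] (row B6 above).

Answer: {c-a, f-d}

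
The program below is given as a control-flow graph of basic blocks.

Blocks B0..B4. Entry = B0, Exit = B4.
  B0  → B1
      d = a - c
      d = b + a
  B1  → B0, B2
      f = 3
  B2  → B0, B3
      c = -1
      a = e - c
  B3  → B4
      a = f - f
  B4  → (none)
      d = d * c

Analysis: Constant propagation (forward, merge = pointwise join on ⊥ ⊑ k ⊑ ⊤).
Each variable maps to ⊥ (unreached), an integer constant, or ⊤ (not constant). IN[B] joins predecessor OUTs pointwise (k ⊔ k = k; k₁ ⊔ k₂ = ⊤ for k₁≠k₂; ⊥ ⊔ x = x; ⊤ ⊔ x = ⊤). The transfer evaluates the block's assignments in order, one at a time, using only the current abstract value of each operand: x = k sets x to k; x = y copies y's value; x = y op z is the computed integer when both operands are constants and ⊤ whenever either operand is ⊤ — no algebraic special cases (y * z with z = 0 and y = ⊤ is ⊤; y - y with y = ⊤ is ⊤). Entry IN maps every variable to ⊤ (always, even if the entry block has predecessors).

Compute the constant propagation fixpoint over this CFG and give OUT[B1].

Answer: {a: ⊤, b: ⊤, c: ⊤, d: ⊤, e: ⊤, f: 3}

Derivation:
Converged values:
  B0: | IN=(all ⊤) | OUT=(all ⊤)
  B1: | IN=(all ⊤) | OUT={f:3; rest ⊤}
  B2: | IN={f:3; rest ⊤} | OUT={c:-1, f:3; rest ⊤}
  B3: | IN={c:-1, f:3; rest ⊤} | OUT={a:0, c:-1, f:3; rest ⊤}
  B4: | IN={a:0, c:-1, f:3; rest ⊤} | OUT={a:0, c:-1, f:3; rest ⊤}

Merge at B1: IN[B1] = OUT[B0] = {a: ⊤, b: ⊤, c: ⊤, d: ⊤, e: ⊤, f: ⊤}
Applying B1's transfer function to that IN value gives OUT[B1] (row B1 above).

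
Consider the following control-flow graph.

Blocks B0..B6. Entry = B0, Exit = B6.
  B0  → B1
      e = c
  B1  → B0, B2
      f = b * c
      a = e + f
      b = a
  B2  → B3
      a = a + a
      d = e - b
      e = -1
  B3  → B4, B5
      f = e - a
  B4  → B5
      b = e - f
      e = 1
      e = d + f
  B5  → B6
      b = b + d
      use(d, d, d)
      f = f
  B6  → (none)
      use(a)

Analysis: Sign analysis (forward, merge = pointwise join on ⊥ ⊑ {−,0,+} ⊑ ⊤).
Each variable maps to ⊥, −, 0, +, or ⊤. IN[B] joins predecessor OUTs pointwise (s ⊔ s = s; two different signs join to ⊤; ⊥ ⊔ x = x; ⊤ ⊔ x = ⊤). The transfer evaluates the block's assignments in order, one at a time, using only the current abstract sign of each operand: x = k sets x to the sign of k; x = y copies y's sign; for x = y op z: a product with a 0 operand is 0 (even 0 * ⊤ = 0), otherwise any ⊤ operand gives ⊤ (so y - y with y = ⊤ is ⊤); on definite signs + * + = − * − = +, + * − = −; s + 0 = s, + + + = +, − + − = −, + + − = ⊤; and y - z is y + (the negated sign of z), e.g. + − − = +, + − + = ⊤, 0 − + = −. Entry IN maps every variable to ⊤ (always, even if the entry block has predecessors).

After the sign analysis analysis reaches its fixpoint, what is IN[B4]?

Fixpoint table:
  B0:  IN=(all ⊤)  OUT=(all ⊤)
  B1:  IN=(all ⊤)  OUT=(all ⊤)
  B2:  IN=(all ⊤)  OUT={e:-; rest ⊤}
  B3:  IN={e:-; rest ⊤}  OUT={e:-; rest ⊤}
  B4:  IN={e:-; rest ⊤}  OUT=(all ⊤)
  B5:  IN=(all ⊤)  OUT=(all ⊤)
  B6:  IN=(all ⊤)  OUT=(all ⊤)

Merge at B4: IN[B4] = OUT[B3] = {a: ⊤, b: ⊤, c: ⊤, d: ⊤, e: -, f: ⊤}

Answer: {a: ⊤, b: ⊤, c: ⊤, d: ⊤, e: -, f: ⊤}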